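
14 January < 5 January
False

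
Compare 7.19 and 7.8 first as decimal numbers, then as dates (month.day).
As decimals: 7.19 < 7.8. As dates: 7/19 is later than 7/8 (day 19 > day 8).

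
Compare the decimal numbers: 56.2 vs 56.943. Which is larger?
56.943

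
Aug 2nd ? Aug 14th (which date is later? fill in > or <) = <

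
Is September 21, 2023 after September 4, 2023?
Yes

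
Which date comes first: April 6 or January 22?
January 22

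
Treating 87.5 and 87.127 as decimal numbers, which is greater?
87.5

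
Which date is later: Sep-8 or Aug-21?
Sep-8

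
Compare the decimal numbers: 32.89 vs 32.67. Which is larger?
32.89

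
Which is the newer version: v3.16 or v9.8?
v9.8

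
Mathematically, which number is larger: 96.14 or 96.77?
96.77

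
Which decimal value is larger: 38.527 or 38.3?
38.527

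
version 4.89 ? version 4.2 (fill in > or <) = >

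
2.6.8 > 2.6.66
False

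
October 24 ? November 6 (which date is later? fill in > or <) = <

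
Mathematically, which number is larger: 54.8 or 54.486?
54.8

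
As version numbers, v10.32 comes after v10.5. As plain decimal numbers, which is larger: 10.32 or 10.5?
10.5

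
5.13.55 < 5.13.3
False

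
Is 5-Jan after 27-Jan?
No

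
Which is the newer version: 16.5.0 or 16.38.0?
16.38.0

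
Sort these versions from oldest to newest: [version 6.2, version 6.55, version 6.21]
[version 6.2, version 6.21, version 6.55]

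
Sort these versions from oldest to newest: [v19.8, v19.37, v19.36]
[v19.8, v19.36, v19.37]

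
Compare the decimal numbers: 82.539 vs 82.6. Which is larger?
82.6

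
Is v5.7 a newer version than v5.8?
No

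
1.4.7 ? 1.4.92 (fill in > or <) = <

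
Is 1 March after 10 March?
No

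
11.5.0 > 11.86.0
False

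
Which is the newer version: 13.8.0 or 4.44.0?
13.8.0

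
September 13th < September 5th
False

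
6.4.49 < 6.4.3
False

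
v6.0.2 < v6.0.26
True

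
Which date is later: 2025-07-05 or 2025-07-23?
2025-07-23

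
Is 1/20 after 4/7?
No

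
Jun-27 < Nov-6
True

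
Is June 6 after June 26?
No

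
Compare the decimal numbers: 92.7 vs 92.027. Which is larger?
92.7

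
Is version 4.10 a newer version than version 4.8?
Yes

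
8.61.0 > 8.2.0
True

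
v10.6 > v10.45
False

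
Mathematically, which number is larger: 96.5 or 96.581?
96.581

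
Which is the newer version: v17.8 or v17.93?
v17.93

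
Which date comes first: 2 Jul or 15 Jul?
2 Jul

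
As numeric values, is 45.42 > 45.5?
False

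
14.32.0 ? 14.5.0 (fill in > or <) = >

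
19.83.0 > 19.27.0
True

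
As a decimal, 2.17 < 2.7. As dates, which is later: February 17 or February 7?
February 17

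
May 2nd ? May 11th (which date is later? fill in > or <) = <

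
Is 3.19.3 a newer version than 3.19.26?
No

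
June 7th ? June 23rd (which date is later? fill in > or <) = <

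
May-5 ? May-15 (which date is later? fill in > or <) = <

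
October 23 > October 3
True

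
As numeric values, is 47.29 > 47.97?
False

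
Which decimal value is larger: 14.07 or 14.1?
14.1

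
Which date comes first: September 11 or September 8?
September 8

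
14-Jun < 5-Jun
False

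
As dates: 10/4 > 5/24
True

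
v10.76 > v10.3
True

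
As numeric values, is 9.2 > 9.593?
False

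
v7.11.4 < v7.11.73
True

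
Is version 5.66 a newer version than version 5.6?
Yes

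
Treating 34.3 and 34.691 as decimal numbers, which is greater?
34.691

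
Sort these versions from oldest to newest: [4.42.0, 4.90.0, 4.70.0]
[4.42.0, 4.70.0, 4.90.0]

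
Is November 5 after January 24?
Yes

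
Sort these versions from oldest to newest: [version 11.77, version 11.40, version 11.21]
[version 11.21, version 11.40, version 11.77]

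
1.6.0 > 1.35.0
False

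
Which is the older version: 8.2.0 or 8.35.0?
8.2.0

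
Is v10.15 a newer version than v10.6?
Yes. Version numbers are compared segment by segment as integers, not as decimals: minor version 15 > 6, so v10.15 > v10.6 (even though the decimal 10.15 < 10.6).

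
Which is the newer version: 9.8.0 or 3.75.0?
9.8.0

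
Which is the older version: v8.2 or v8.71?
v8.2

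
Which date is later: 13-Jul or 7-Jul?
13-Jul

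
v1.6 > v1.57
False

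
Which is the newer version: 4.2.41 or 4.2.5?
4.2.41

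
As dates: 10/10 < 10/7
False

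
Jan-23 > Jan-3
True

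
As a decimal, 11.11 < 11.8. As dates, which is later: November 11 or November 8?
November 11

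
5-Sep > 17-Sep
False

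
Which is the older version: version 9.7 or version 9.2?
version 9.2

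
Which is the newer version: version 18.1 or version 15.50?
version 18.1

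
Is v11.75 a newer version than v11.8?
Yes. Version numbers are compared segment by segment as integers, not as decimals: minor version 75 > 8, so v11.75 > v11.8 (even though the decimal 11.75 < 11.8).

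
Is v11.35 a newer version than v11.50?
No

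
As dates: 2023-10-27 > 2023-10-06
True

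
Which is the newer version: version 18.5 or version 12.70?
version 18.5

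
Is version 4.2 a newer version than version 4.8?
No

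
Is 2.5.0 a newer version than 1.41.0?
Yes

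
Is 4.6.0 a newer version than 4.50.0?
No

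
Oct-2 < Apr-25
False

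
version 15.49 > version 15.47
True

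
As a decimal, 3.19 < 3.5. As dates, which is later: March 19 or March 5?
March 19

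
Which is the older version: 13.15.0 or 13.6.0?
13.6.0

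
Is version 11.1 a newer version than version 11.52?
No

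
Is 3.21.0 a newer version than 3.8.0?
Yes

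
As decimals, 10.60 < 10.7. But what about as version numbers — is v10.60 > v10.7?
True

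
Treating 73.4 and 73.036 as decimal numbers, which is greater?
73.4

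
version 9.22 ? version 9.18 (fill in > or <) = >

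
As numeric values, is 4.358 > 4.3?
True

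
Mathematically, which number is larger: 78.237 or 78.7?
78.7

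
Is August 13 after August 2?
Yes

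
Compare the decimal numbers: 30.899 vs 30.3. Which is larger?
30.899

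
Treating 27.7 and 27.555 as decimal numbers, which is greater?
27.7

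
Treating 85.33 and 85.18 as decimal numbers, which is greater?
85.33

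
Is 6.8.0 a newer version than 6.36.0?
No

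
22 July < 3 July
False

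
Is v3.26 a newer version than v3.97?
No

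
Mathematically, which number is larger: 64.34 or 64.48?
64.48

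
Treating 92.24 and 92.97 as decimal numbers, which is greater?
92.97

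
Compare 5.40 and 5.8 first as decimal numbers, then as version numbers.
As decimals: 5.40 < 5.8. As versions: v5.40 > v5.8 (minor version 40 > 8).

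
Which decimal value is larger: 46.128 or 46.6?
46.6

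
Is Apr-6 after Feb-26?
Yes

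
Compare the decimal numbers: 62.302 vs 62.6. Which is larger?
62.6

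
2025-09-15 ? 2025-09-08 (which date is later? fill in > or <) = >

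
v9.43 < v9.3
False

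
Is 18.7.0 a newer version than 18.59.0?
No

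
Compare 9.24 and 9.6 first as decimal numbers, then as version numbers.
As decimals: 9.24 < 9.6. As versions: v9.24 > v9.6 (minor version 24 > 6).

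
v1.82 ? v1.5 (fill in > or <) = >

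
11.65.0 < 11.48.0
False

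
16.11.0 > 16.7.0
True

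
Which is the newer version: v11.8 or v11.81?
v11.81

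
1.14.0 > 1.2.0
True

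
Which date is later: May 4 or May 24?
May 24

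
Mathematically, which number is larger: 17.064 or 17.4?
17.4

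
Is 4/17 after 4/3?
Yes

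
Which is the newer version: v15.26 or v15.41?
v15.41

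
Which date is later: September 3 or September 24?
September 24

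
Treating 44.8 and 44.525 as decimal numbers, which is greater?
44.8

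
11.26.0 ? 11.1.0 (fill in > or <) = >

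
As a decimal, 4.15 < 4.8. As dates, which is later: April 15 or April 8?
April 15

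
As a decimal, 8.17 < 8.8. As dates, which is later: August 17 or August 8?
August 17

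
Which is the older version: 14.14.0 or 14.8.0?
14.8.0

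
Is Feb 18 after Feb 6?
Yes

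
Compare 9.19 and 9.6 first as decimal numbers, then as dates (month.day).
As decimals: 9.19 < 9.6. As dates: 9/19 is later than 9/6 (day 19 > day 6).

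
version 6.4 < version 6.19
True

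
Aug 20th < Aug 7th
False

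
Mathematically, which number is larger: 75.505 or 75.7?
75.7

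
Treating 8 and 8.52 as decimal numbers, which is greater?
8.52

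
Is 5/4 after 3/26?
Yes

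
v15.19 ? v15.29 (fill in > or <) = <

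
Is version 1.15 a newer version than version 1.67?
No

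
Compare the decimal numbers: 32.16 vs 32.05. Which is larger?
32.16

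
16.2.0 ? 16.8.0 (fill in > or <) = <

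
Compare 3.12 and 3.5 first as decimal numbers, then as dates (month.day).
As decimals: 3.12 < 3.5. As dates: 3/12 is later than 3/5 (day 12 > day 5).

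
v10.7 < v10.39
True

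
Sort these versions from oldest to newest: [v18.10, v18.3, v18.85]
[v18.3, v18.10, v18.85]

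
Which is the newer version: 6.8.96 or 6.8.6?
6.8.96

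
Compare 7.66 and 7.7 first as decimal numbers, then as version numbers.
As decimals: 7.66 < 7.7. As versions: v7.66 > v7.7 (minor version 66 > 7).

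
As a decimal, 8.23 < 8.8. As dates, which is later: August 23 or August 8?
August 23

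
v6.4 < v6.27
True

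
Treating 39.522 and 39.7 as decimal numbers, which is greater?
39.7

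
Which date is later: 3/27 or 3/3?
3/27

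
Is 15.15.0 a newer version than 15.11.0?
Yes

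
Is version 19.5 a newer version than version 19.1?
Yes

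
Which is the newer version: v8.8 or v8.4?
v8.8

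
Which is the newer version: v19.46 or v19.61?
v19.61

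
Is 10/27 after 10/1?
Yes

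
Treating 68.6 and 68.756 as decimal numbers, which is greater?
68.756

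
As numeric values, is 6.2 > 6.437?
False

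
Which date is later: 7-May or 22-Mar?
7-May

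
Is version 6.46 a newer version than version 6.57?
No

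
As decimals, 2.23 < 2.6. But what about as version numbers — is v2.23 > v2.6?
True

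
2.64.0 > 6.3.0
False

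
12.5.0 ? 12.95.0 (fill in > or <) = <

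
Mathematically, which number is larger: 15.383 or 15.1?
15.383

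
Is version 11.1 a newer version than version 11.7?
No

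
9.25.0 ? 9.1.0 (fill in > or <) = >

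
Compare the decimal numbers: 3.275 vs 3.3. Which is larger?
3.3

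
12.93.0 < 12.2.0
False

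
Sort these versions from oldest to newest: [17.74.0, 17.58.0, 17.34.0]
[17.34.0, 17.58.0, 17.74.0]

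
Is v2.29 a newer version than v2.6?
Yes. Version numbers are compared segment by segment as integers, not as decimals: minor version 29 > 6, so v2.29 > v2.6 (even though the decimal 2.29 < 2.6).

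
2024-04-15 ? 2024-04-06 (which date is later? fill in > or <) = >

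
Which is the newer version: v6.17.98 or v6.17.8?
v6.17.98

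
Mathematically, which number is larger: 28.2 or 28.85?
28.85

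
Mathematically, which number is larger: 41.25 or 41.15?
41.25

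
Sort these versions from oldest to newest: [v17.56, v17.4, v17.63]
[v17.4, v17.56, v17.63]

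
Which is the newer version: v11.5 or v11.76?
v11.76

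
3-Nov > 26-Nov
False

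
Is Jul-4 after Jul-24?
No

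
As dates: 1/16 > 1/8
True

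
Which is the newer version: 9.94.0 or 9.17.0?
9.94.0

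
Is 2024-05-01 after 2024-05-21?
No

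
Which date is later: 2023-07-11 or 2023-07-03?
2023-07-11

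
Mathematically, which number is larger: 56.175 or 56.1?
56.175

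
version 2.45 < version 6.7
True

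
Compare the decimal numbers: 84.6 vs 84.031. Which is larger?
84.6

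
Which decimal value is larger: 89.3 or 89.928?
89.928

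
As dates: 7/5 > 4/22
True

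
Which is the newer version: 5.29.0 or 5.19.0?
5.29.0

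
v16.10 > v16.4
True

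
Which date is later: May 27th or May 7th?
May 27th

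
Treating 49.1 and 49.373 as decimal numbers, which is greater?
49.373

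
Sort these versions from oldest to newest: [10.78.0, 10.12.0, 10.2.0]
[10.2.0, 10.12.0, 10.78.0]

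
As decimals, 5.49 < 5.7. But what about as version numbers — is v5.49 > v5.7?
True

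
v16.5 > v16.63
False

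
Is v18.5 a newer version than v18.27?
No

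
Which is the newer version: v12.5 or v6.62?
v12.5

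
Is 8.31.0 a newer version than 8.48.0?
No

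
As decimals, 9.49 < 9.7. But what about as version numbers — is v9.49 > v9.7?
True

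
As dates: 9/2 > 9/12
False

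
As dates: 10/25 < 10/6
False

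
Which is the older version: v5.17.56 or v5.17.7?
v5.17.7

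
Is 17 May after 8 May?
Yes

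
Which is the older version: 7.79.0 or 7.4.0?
7.4.0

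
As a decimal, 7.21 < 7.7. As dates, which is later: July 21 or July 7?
July 21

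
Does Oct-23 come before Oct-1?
No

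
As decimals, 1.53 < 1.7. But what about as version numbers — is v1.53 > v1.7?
True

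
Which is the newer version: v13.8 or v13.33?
v13.33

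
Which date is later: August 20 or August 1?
August 20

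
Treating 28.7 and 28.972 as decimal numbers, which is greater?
28.972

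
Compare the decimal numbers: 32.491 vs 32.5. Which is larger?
32.5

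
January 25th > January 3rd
True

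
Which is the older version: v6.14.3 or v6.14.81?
v6.14.3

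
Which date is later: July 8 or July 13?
July 13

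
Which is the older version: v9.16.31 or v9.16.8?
v9.16.8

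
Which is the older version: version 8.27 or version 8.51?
version 8.27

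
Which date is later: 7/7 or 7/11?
7/11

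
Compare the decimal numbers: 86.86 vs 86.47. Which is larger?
86.86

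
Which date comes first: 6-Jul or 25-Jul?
6-Jul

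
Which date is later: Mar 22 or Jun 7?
Jun 7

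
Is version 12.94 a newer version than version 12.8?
Yes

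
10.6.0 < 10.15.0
True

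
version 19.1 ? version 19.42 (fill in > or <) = <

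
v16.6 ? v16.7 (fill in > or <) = <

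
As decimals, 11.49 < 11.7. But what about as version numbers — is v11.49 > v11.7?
True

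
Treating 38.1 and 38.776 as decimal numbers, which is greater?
38.776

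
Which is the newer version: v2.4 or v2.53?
v2.53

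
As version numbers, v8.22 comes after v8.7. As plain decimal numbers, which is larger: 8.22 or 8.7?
8.7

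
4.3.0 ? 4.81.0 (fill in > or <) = <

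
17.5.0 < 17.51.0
True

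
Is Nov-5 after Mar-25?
Yes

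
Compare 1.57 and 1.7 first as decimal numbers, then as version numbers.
As decimals: 1.57 < 1.7. As versions: v1.57 > v1.7 (minor version 57 > 7).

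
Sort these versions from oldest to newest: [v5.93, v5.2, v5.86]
[v5.2, v5.86, v5.93]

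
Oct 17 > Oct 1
True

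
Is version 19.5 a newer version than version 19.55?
No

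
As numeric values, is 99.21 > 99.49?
False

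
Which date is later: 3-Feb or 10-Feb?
10-Feb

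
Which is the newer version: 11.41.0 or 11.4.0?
11.41.0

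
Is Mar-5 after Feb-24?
Yes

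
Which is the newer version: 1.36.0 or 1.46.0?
1.46.0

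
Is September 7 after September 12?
No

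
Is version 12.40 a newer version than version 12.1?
Yes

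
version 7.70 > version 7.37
True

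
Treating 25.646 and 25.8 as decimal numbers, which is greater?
25.8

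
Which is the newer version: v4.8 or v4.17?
v4.17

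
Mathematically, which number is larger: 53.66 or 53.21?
53.66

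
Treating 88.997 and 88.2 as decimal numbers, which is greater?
88.997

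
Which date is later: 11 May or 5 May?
11 May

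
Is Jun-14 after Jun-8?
Yes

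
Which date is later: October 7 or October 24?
October 24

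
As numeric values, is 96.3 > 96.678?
False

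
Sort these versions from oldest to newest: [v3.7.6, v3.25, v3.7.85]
[v3.7.6, v3.7.85, v3.25]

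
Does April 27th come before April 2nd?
No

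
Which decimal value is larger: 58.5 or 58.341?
58.5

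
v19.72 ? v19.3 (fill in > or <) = >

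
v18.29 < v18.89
True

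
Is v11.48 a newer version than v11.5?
Yes. Version numbers are compared segment by segment as integers, not as decimals: minor version 48 > 5, so v11.48 > v11.5 (even though the decimal 11.48 < 11.5).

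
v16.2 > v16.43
False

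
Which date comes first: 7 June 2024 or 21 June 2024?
7 June 2024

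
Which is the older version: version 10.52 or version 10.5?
version 10.5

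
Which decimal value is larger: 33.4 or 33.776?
33.776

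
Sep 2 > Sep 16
False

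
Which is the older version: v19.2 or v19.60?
v19.2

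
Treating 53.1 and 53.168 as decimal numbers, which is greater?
53.168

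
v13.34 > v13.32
True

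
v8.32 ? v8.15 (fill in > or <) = >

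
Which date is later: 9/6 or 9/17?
9/17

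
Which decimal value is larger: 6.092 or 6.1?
6.1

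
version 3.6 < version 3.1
False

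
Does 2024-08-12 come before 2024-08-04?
No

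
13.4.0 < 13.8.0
True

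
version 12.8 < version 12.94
True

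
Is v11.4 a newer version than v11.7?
No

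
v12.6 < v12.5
False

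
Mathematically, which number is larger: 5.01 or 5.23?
5.23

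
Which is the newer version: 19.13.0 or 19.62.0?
19.62.0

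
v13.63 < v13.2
False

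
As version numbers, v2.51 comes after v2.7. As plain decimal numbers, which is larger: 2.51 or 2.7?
2.7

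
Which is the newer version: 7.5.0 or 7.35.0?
7.35.0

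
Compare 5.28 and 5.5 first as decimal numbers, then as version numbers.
As decimals: 5.28 < 5.5. As versions: v5.28 > v5.5 (minor version 28 > 5).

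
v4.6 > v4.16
False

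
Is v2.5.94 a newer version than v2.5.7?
Yes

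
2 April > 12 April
False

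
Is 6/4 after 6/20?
No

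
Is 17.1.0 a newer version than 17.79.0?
No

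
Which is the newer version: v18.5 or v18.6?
v18.6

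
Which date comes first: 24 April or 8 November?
24 April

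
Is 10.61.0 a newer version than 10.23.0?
Yes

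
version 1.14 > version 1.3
True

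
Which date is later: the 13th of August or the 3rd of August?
the 13th of August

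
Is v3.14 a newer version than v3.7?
Yes. Version numbers are compared segment by segment as integers, not as decimals: minor version 14 > 7, so v3.14 > v3.7 (even though the decimal 3.14 < 3.7).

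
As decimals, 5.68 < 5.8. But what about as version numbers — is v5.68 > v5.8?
True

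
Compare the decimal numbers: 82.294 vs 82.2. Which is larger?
82.294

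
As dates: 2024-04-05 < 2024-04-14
True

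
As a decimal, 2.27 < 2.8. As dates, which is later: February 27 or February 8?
February 27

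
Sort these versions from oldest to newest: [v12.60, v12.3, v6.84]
[v6.84, v12.3, v12.60]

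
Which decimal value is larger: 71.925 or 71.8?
71.925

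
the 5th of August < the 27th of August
True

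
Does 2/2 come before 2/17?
Yes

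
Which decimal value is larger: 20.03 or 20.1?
20.1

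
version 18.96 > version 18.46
True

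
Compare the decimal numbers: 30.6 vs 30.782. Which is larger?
30.782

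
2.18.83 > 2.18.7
True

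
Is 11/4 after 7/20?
Yes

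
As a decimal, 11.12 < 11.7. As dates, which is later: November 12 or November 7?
November 12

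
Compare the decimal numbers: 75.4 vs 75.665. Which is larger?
75.665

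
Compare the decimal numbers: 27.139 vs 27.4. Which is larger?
27.4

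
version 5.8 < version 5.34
True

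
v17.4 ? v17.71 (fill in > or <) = <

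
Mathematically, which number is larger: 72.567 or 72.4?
72.567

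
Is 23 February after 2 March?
No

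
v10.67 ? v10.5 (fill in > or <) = >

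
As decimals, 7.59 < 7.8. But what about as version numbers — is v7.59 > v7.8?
True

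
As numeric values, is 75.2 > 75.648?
False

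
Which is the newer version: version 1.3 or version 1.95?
version 1.95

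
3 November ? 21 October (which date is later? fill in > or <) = >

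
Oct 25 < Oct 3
False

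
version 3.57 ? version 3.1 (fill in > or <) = >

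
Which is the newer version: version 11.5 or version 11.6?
version 11.6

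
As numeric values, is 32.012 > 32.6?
False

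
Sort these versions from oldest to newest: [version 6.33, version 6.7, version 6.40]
[version 6.7, version 6.33, version 6.40]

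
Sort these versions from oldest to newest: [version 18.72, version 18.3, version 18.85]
[version 18.3, version 18.72, version 18.85]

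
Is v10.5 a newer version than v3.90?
Yes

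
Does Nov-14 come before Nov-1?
No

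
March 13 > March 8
True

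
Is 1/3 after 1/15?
No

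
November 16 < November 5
False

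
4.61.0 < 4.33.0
False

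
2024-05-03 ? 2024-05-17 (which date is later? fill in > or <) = <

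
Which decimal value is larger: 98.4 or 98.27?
98.4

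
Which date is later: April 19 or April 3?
April 19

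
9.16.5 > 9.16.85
False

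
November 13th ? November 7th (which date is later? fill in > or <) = >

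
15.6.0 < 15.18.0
True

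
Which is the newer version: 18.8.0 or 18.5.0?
18.8.0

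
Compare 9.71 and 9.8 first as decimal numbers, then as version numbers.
As decimals: 9.71 < 9.8. As versions: v9.71 > v9.8 (minor version 71 > 8).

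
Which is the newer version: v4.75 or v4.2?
v4.75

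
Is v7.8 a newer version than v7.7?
Yes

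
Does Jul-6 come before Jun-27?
No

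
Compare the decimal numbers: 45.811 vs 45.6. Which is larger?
45.811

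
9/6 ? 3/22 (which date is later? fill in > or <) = >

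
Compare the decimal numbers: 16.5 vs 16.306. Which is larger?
16.5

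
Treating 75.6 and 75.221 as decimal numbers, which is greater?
75.6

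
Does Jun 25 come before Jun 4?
No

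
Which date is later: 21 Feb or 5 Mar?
5 Mar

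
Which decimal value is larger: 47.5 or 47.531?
47.531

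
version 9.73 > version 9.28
True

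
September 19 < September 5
False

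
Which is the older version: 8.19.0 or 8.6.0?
8.6.0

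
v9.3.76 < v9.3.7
False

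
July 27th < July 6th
False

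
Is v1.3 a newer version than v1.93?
No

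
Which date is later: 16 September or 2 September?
16 September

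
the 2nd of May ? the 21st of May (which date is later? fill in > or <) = <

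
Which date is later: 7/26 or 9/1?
9/1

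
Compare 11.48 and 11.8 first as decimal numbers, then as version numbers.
As decimals: 11.48 < 11.8. As versions: v11.48 > v11.8 (minor version 48 > 8).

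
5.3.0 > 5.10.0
False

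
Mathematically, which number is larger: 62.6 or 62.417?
62.6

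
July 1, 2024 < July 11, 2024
True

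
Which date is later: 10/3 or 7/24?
10/3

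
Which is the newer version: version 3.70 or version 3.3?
version 3.70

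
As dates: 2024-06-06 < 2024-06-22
True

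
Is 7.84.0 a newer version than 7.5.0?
Yes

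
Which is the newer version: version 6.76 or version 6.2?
version 6.76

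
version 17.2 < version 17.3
True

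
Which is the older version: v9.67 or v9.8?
v9.8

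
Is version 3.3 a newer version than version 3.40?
No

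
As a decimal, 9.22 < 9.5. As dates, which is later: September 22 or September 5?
September 22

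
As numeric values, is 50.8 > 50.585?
True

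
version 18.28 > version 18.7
True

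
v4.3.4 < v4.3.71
True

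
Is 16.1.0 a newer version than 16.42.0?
No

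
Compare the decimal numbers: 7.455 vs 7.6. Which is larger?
7.6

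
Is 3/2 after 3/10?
No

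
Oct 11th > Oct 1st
True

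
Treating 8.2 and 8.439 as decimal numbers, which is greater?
8.439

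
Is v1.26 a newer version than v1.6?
Yes. Version numbers are compared segment by segment as integers, not as decimals: minor version 26 > 6, so v1.26 > v1.6 (even though the decimal 1.26 < 1.6).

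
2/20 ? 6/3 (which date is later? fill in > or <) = <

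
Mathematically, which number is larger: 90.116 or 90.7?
90.7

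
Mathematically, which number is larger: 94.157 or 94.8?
94.8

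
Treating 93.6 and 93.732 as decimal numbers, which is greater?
93.732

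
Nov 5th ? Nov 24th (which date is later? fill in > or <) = <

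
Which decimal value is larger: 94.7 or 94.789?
94.789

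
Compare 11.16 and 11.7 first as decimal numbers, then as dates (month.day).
As decimals: 11.16 < 11.7. As dates: 11/16 is later than 11/7 (day 16 > day 7).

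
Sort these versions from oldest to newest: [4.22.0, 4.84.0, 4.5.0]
[4.5.0, 4.22.0, 4.84.0]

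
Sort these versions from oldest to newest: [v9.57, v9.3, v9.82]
[v9.3, v9.57, v9.82]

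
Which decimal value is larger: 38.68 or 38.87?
38.87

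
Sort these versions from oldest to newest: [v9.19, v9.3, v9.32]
[v9.3, v9.19, v9.32]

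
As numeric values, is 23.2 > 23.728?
False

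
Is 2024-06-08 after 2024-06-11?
No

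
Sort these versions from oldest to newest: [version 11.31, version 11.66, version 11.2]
[version 11.2, version 11.31, version 11.66]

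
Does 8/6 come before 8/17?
Yes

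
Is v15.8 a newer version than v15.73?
No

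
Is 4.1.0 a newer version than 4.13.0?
No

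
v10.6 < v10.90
True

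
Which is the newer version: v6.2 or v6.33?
v6.33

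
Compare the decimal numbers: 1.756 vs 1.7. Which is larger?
1.756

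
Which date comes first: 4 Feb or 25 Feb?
4 Feb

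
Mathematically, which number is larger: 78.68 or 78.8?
78.8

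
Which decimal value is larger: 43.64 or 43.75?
43.75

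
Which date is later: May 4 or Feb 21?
May 4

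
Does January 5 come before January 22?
Yes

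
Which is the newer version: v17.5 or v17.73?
v17.73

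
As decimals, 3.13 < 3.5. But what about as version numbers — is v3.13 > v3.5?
True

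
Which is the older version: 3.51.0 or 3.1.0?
3.1.0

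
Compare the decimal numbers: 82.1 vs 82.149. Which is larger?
82.149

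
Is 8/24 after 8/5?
Yes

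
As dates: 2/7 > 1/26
True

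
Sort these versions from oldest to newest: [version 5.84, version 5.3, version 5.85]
[version 5.3, version 5.84, version 5.85]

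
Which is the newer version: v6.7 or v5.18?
v6.7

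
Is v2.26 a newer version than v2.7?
Yes. Version numbers are compared segment by segment as integers, not as decimals: minor version 26 > 7, so v2.26 > v2.7 (even though the decimal 2.26 < 2.7).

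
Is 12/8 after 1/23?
Yes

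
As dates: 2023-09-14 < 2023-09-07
False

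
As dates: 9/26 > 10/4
False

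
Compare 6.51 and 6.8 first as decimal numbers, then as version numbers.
As decimals: 6.51 < 6.8. As versions: v6.51 > v6.8 (minor version 51 > 8).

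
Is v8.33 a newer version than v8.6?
Yes. Version numbers are compared segment by segment as integers, not as decimals: minor version 33 > 6, so v8.33 > v8.6 (even though the decimal 8.33 < 8.6).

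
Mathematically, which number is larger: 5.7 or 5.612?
5.7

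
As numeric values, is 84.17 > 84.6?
False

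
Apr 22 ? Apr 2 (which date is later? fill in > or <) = >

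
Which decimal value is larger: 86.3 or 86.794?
86.794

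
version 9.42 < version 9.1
False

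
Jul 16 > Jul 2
True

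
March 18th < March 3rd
False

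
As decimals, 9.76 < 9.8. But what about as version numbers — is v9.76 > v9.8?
True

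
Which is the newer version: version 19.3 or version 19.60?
version 19.60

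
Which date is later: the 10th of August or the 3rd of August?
the 10th of August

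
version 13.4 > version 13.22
False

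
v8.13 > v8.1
True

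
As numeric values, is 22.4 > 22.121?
True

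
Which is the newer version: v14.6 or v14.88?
v14.88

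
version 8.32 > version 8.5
True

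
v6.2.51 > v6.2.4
True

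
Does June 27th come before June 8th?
No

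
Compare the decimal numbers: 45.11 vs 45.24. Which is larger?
45.24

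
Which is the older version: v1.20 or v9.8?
v1.20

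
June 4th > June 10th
False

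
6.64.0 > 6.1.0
True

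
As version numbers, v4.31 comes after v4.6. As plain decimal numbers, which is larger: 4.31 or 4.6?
4.6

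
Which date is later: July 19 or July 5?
July 19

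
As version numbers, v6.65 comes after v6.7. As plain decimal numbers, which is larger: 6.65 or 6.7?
6.7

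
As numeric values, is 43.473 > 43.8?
False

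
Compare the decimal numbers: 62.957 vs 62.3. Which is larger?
62.957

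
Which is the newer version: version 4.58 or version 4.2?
version 4.58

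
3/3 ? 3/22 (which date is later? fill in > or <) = <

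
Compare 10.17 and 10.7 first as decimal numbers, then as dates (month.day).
As decimals: 10.17 < 10.7. As dates: 10/17 is later than 10/7 (day 17 > day 7).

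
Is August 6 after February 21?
Yes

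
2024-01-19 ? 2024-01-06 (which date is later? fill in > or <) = >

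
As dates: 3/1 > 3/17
False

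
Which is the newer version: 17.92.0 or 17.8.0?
17.92.0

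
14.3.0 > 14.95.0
False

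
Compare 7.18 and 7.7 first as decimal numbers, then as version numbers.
As decimals: 7.18 < 7.7. As versions: v7.18 > v7.7 (minor version 18 > 7).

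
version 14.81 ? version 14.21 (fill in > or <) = >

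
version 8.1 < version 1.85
False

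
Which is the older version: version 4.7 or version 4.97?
version 4.7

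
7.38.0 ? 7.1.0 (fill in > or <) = >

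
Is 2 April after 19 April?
No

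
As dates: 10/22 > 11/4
False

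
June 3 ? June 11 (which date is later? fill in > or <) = <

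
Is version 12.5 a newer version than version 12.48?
No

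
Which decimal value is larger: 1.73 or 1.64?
1.73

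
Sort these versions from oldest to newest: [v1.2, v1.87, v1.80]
[v1.2, v1.80, v1.87]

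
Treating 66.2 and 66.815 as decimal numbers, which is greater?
66.815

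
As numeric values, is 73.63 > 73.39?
True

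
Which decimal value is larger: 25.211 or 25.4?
25.4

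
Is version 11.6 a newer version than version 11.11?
No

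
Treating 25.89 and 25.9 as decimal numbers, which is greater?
25.9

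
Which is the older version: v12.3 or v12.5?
v12.3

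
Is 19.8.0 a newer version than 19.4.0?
Yes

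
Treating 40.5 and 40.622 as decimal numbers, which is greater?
40.622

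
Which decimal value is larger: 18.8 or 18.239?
18.8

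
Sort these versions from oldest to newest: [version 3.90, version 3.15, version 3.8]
[version 3.8, version 3.15, version 3.90]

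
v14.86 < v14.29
False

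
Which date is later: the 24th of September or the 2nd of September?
the 24th of September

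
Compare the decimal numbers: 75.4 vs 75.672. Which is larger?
75.672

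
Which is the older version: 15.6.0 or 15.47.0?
15.6.0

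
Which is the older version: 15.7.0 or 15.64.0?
15.7.0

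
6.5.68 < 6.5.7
False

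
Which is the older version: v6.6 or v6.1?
v6.1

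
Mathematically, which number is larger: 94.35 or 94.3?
94.35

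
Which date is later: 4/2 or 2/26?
4/2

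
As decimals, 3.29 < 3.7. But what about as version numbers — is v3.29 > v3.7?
True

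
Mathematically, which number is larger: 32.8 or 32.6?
32.8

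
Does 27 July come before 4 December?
Yes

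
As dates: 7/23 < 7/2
False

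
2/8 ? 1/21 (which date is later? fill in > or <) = >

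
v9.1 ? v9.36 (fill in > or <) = <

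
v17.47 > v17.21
True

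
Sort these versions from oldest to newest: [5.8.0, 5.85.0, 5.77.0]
[5.8.0, 5.77.0, 5.85.0]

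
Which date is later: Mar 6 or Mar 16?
Mar 16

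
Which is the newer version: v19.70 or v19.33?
v19.70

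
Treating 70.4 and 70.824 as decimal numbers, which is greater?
70.824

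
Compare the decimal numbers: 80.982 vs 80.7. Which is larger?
80.982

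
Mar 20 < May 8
True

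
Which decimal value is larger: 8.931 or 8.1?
8.931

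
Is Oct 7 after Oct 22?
No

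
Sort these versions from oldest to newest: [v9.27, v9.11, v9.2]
[v9.2, v9.11, v9.27]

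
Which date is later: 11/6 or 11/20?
11/20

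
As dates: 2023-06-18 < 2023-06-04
False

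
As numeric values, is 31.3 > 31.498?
False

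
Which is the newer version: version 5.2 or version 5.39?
version 5.39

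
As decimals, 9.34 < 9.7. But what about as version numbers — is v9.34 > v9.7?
True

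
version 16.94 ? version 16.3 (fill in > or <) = >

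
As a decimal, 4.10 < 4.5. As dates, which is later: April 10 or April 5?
April 10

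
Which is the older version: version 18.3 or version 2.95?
version 2.95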